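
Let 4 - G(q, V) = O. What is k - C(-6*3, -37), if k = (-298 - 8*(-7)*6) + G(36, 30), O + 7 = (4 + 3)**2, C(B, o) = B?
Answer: 18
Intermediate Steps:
O = 42 (O = -7 + (4 + 3)**2 = -7 + 7**2 = -7 + 49 = 42)
G(q, V) = -38 (G(q, V) = 4 - 1*42 = 4 - 42 = -38)
k = 0 (k = (-298 - 8*(-7)*6) - 38 = (-298 + 56*6) - 38 = (-298 + 336) - 38 = 38 - 38 = 0)
k - C(-6*3, -37) = 0 - (-6)*3 = 0 - 1*(-18) = 0 + 18 = 18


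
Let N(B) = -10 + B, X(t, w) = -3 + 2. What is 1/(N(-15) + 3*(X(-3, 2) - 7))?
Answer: -1/49 ≈ -0.020408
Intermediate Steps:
X(t, w) = -1
1/(N(-15) + 3*(X(-3, 2) - 7)) = 1/((-10 - 15) + 3*(-1 - 7)) = 1/(-25 + 3*(-8)) = 1/(-25 - 24) = 1/(-49) = -1/49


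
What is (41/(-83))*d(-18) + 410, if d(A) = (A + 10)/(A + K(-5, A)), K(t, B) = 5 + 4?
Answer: 305942/747 ≈ 409.56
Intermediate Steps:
K(t, B) = 9
d(A) = (10 + A)/(9 + A) (d(A) = (A + 10)/(A + 9) = (10 + A)/(9 + A))
(41/(-83))*d(-18) + 410 = (41/(-83))*((10 - 18)/(9 - 18)) + 410 = (41*(-1/83))*(-8/(-9)) + 410 = -(-41)*(-8)/747 + 410 = -41/83*8/9 + 410 = -328/747 + 410 = 305942/747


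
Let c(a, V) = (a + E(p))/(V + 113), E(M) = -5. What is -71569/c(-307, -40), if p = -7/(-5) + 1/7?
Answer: 5224537/312 ≈ 16745.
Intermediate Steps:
p = 54/35 (p = -7*(-⅕) + 1*(⅐) = 7/5 + ⅐ = 54/35 ≈ 1.5429)
c(a, V) = (-5 + a)/(113 + V) (c(a, V) = (a - 5)/(V + 113) = (-5 + a)/(113 + V))
-71569/c(-307, -40) = -71569*(113 - 40)/(-5 - 307) = -71569/(-312/73) = -71569*(-73/312) = 5224537/312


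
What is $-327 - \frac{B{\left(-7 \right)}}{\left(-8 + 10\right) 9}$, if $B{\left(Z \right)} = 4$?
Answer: $- \frac{2945}{9} \approx -327.22$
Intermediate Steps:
$-327 - \frac{B{\left(-7 \right)}}{\left(-8 + 10\right) 9} = -327 - \frac{4}{\left(-8 + 10\right) 9} = -327 - \frac{4}{2 \cdot 9} = -327 - \frac{4}{18} = -327 - 4 \cdot \frac{1}{18} = -327 - \frac{2}{9} = - \frac{2945}{9}$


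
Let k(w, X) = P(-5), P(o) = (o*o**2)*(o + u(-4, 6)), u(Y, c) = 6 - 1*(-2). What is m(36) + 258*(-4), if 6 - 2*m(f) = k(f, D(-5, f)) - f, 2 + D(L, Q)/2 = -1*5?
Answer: -1647/2 ≈ -823.50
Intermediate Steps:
u(Y, c) = 8 (u(Y, c) = 6 + 2 = 8)
D(L, Q) = -14 (D(L, Q) = -4 + 2*(-1*5) = -4 + 2*(-5) = -4 - 10 = -14)
P(o) = o**3*(8 + o) (P(o) = (o*o**2)*(o + 8) = o**3*(8 + o))
k(w, X) = -375 (k(w, X) = (-5)**3*(8 - 5) = -125*3 = -375)
m(f) = 381/2 + f/2 (m(f) = 3 - (-375 - f)/2 = 3 + (375/2 + f/2) = 381/2 + f/2)
m(36) + 258*(-4) = (381/2 + (1/2)*36) + 258*(-4) = (381/2 + 18) - 1032 = 417/2 - 1032 = -1647/2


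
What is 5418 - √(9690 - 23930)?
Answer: 5418 - 4*I*√890 ≈ 5418.0 - 119.33*I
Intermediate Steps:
5418 - √(9690 - 23930) = 5418 - √(-14240) = 5418 - 4*I*√890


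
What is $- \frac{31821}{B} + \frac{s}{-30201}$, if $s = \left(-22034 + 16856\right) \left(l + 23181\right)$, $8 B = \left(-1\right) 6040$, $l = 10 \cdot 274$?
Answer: $\frac{34098774737}{7600585} \approx 4486.3$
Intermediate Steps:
$l = 2740$
$B = -755$ ($B = \frac{\left(-1\right) 6040}{8} = \frac{1}{8} \left(-6040\right) = -755$)
$s = -134218938$ ($s = \left(-22034 + 16856\right) \left(2740 + 23181\right) = \left(-5178\right) 25921 = -134218938$)
$- \frac{31821}{B} + \frac{s}{-30201} = - \frac{31821}{-755} - \frac{134218938}{-30201} = \left(-31821\right) \left(- \frac{1}{755}\right) - - \frac{44739646}{10067} = \frac{31821}{755} + \frac{44739646}{10067} = \frac{34098774737}{7600585}$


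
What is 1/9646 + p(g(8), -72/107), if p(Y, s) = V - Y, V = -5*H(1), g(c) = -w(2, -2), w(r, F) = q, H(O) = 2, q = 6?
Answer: -38583/9646 ≈ -3.9999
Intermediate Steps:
w(r, F) = 6
g(c) = -6 (g(c) = -1*6 = -6)
V = -10 (V = -5*2 = -10)
p(Y, s) = -10 - Y
1/9646 + p(g(8), -72/107) = 1/9646 + (-10 - 1*(-6)) = 1/9646 + (-10 + 6) = 1/9646 - 4 = -38583/9646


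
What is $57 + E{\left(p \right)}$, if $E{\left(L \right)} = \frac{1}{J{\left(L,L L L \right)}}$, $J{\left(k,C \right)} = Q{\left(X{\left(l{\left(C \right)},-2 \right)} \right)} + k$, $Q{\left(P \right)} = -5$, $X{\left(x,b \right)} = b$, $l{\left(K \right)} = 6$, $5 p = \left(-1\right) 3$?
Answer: $\frac{1591}{28} \approx 56.821$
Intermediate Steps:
$p = - \frac{3}{5}$ ($p = \frac{\left(-1\right) 3}{5} = \frac{1}{5} \left(-3\right) = - \frac{3}{5} \approx -0.6$)
$J{\left(k,C \right)} = -5 + k$
$E{\left(L \right)} = \frac{1}{-5 + L}$
$57 + E{\left(p \right)} = 57 + \frac{1}{-5 - \frac{3}{5}} = 57 + \frac{1}{- \frac{28}{5}} = 57 - \frac{5}{28} = \frac{1591}{28}$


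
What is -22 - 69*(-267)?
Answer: 18401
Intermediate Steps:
-22 - 69*(-267) = -22 + 18423 = 18401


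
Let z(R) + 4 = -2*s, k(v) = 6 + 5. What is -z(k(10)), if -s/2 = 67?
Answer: -264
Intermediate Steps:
s = -134 (s = -2*67 = -134)
k(v) = 11
z(R) = 264 (z(R) = -4 - 2*(-134) = -4 + 268 = 264)
-z(k(10)) = -1*264 = -264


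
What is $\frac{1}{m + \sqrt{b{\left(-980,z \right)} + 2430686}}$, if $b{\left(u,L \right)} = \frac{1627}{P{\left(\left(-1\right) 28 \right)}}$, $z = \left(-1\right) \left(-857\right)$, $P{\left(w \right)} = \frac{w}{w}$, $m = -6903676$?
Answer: $- \frac{531052}{3666210760051} - \frac{3 \sqrt{270257}}{47660739880663} \approx -1.4488 \cdot 10^{-7}$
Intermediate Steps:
$P{\left(w \right)} = 1$
$z = 857$
$b{\left(u,L \right)} = 1627$ ($b{\left(u,L \right)} = \frac{1627}{1} = 1627 \cdot 1 = 1627$)
$\frac{1}{m + \sqrt{b{\left(-980,z \right)} + 2430686}} = \frac{1}{-6903676 + \sqrt{1627 + 2430686}} = \frac{1}{-6903676 + \sqrt{2432313}} = \frac{1}{-6903676 + 3 \sqrt{270257}}$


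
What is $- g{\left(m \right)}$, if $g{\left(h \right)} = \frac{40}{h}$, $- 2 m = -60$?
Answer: $- \frac{4}{3} \approx -1.3333$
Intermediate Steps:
$m = 30$ ($m = \left(- \frac{1}{2}\right) \left(-60\right) = 30$)
$- g{\left(m \right)} = - \frac{40}{30} = \left(-1\right) \frac{4}{3} = - \frac{4}{3}$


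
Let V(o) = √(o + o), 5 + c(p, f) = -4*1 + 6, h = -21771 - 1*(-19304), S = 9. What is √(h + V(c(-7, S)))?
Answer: √(-2467 + I*√6) ≈ 0.0247 + 49.669*I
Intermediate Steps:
h = -2467 (h = -21771 + 19304 = -2467)
c(p, f) = -3 (c(p, f) = -5 + (-4*1 + 6) = -5 + (-4 + 6) = -5 + 2 = -3)
V(o) = √2*√o (V(o) = √(2*o) = √2*√o)
√(h + V(c(-7, S))) = √(-2467 + √2*√(-3)) = √(-2467 + √2*(I*√3)) = √(-2467 + I*√6)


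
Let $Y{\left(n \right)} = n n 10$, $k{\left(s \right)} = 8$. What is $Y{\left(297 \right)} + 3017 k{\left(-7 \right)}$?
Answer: $906226$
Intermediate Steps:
$Y{\left(n \right)} = 10 n^{2}$ ($Y{\left(n \right)} = n^{2} \cdot 10 = 10 n^{2}$)
$Y{\left(297 \right)} + 3017 k{\left(-7 \right)} = 10 \cdot 297^{2} + 3017 \cdot 8 = 10 \cdot 88209 + 24136 = 882090 + 24136 = 906226$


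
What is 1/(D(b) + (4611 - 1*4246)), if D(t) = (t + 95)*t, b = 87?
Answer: 1/16199 ≈ 6.1732e-5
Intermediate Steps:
D(t) = t*(95 + t) (D(t) = (95 + t)*t = t*(95 + t))
1/(D(b) + (4611 - 1*4246)) = 1/(87*(95 + 87) + (4611 - 1*4246)) = 1/(87*182 + (4611 - 4246)) = 1/(15834 + 365) = 1/16199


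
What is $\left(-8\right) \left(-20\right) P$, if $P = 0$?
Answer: $0$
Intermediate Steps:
$\left(-8\right) \left(-20\right) P = \left(-8\right) \left(-20\right) 0 = 160 \cdot 0 = 0$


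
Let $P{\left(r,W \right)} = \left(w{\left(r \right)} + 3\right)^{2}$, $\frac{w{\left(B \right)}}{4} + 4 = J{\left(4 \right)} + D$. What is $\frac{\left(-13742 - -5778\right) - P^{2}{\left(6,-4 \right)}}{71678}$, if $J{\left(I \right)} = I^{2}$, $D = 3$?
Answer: $- \frac{15760925}{71678} \approx -219.89$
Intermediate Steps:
$w{\left(B \right)} = 60$ ($w{\left(B \right)} = -16 + 4 \left(4^{2} + 3\right) = -16 + 4 \left(16 + 3\right) = -16 + 4 \cdot 19 = -16 + 76 = 60$)
$P{\left(r,W \right)} = 3969$ ($P{\left(r,W \right)} = \left(60 + 3\right)^{2} = 63^{2} = 3969$)
$\frac{\left(-13742 - -5778\right) - P^{2}{\left(6,-4 \right)}}{71678} = \frac{\left(-13742 - -5778\right) - 3969^{2}}{71678} = \left(\left(-13742 + 5778\right) - 15752961\right) \frac{1}{71678} = \left(-7964 - 15752961\right) \frac{1}{71678} = \left(-15760925\right) \frac{1}{71678} = - \frac{15760925}{71678}$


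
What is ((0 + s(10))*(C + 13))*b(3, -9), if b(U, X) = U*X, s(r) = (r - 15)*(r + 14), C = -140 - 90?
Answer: -703080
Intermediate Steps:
C = -230
s(r) = (-15 + r)*(14 + r)
((0 + s(10))*(C + 13))*b(3, -9) = ((0 + (-210 + 10² - 1*10))*(-230 + 13))*(3*(-9)) = ((0 + (-210 + 100 - 10))*(-217))*(-27) = ((0 - 120)*(-217))*(-27) = -120*(-217)*(-27) = 26040*(-27) = -703080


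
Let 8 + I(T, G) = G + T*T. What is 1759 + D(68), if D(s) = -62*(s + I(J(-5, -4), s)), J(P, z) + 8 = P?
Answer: -16655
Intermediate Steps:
J(P, z) = -8 + P
I(T, G) = -8 + G + T² (I(T, G) = -8 + (G + T*T) = -8 + (G + T²) = -8 + G + T²)
D(s) = -9982 - 124*s (D(s) = -62*(s + (-8 + s + (-8 - 5)²)) = -62*(s + (-8 + s + (-13)²)) = -62*(s + (-8 + s + 169)) = -62*(s + (161 + s)) = -62*(161 + 2*s) = -9982 - 124*s)
1759 + D(68) = 1759 + (-9982 - 124*68) = 1759 + (-9982 - 8432) = 1759 - 18414 = -16655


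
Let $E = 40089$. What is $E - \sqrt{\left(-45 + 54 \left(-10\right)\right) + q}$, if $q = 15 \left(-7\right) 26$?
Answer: $40089 - i \sqrt{3315} \approx 40089.0 - 57.576 i$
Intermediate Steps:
$q = -2730$ ($q = \left(-105\right) 26 = -2730$)
$E - \sqrt{\left(-45 + 54 \left(-10\right)\right) + q} = 40089 - \sqrt{\left(-45 + 54 \left(-10\right)\right) - 2730} = 40089 - \sqrt{\left(-45 - 540\right) - 2730} = 40089 - \sqrt{-585 - 2730} = 40089 - \sqrt{-3315} = 40089 - i \sqrt{3315}$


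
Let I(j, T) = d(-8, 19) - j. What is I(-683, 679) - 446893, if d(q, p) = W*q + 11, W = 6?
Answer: -446247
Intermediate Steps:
d(q, p) = 11 + 6*q (d(q, p) = 6*q + 11 = 11 + 6*q)
I(j, T) = -37 - j (I(j, T) = (11 + 6*(-8)) - j = (11 - 48) - j = -37 - j)
I(-683, 679) - 446893 = (-37 - 1*(-683)) - 446893 = (-37 + 683) - 446893 = 646 - 446893 = -446247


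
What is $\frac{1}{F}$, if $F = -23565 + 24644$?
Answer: $\frac{1}{1079} \approx 0.00092678$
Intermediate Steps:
$F = 1079$
$\frac{1}{F} = \frac{1}{1079}$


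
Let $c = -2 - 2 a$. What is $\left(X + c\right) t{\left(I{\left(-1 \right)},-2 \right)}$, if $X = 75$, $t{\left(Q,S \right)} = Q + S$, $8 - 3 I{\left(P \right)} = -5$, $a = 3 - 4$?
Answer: $175$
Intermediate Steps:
$a = -1$
$I{\left(P \right)} = \frac{13}{3}$ ($I{\left(P \right)} = \frac{8}{3} - - \frac{5}{3} = \frac{8}{3} + \frac{5}{3} = \frac{13}{3}$)
$c = 0$ ($c = -2 - -2 = -2 + 2 = 0$)
$\left(X + c\right) t{\left(I{\left(-1 \right)},-2 \right)} = \left(75 + 0\right) \left(\frac{13}{3} - 2\right) = 75 \cdot \frac{7}{3} = 175$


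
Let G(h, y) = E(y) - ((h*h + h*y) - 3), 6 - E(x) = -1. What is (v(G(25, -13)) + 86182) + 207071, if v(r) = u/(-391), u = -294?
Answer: 114662217/391 ≈ 2.9325e+5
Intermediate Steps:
E(x) = 7 (E(x) = 6 - 1*(-1) = 6 + 1 = 7)
G(h, y) = 10 - h**2 - h*y (G(h, y) = 7 - ((h*h + h*y) - 3) = 7 - ((h**2 + h*y) - 3) = 7 - (-3 + h**2 + h*y) = 7 + (3 - h**2 - h*y) = 10 - h**2 - h*y)
v(r) = 294/391 (v(r) = -294/(-391) = -294*(-1/391) = 294/391)
(v(G(25, -13)) + 86182) + 207071 = (294/391 + 86182) + 207071 = 33697456/391 + 207071 = 114662217/391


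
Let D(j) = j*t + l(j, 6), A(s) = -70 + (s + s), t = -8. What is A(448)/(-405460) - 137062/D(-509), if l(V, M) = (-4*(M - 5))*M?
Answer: -631551161/18651160 ≈ -33.861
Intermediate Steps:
l(V, M) = M*(20 - 4*M) (l(V, M) = (-4*(-5 + M))*M = (20 - 4*M)*M = M*(20 - 4*M))
A(s) = -70 + 2*s
D(j) = -24 - 8*j (D(j) = j*(-8) + 4*6*(5 - 1*6) = -8*j + 4*6*(5 - 6) = -8*j + 4*6*(-1) = -8*j - 24 = -24 - 8*j)
A(448)/(-405460) - 137062/D(-509) = (-70 + 2*448)/(-405460) - 137062/(-24 - 8*(-509)) = (-70 + 896)*(-1/405460) - 137062/(-24 + 4072) = 826*(-1/405460) - 137062/4048 = -413/202730 - 137062*1/4048 = -413/202730 - 68531/2024 = -631551161/18651160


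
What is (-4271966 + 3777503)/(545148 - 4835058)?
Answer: 164821/1429970 ≈ 0.11526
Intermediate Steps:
(-4271966 + 3777503)/(545148 - 4835058) = -494463/(-4289910) = -494463*(-1/4289910) = 164821/1429970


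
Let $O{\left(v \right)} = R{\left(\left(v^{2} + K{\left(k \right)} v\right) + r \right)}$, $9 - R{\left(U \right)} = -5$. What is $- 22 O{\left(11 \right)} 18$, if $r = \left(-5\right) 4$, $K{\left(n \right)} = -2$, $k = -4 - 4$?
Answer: $-5544$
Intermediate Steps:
$k = -8$ ($k = -4 - 4 = -8$)
$r = -20$
$R{\left(U \right)} = 14$ ($R{\left(U \right)} = 9 - -5 = 9 + 5 = 14$)
$O{\left(v \right)} = 14$
$- 22 O{\left(11 \right)} 18 = \left(-22\right) 14 \cdot 18 = \left(-308\right) 18 = -5544$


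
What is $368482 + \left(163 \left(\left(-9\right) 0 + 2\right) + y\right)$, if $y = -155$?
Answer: $368653$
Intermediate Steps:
$368482 + \left(163 \left(\left(-9\right) 0 + 2\right) + y\right) = 368482 - \left(155 - 163 \left(\left(-9\right) 0 + 2\right)\right) = 368482 - \left(155 - 163 \left(0 + 2\right)\right) = 368482 + \left(163 \cdot 2 - 155\right) = 368482 + \left(326 - 155\right) = 368482 + 171 = 368653$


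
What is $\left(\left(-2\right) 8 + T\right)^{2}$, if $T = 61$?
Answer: $2025$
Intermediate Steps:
$\left(\left(-2\right) 8 + T\right)^{2} = \left(\left(-2\right) 8 + 61\right)^{2} = \left(-16 + 61\right)^{2} = 45^{2} = 2025$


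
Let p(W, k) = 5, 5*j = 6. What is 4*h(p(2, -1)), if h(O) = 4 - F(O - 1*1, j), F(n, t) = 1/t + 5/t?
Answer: -4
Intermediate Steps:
j = 6/5 (j = (⅕)*6 = 6/5 ≈ 1.2000)
F(n, t) = 6/t (F(n, t) = 1/t + 5/t = 6/t)
h(O) = -1 (h(O) = 4 - 6/6/5 = 4 - 6*5/6 = 4 - 1*5 = 4 - 5 = -1)
4*h(p(2, -1)) = 4*(-1) = -4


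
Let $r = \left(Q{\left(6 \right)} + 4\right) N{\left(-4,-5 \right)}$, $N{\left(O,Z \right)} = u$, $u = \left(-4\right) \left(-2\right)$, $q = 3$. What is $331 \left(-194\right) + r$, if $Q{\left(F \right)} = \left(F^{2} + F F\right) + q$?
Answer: $-63582$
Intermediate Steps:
$Q{\left(F \right)} = 3 + 2 F^{2}$ ($Q{\left(F \right)} = \left(F^{2} + F F\right) + 3 = \left(F^{2} + F^{2}\right) + 3 = 2 F^{2} + 3 = 3 + 2 F^{2}$)
$u = 8$
$N{\left(O,Z \right)} = 8$
$r = 632$ ($r = \left(\left(3 + 2 \cdot 6^{2}\right) + 4\right) 8 = \left(\left(3 + 2 \cdot 36\right) + 4\right) 8 = \left(\left(3 + 72\right) + 4\right) 8 = \left(75 + 4\right) 8 = 79 \cdot 8 = 632$)
$331 \left(-194\right) + r = 331 \left(-194\right) + 632 = -64214 + 632 = -63582$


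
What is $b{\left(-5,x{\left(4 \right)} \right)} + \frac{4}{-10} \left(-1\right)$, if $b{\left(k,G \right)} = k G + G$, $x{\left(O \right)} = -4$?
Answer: $\frac{82}{5} \approx 16.4$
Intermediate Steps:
$b{\left(k,G \right)} = G + G k$ ($b{\left(k,G \right)} = G k + G = G + G k$)
$b{\left(-5,x{\left(4 \right)} \right)} + \frac{4}{-10} \left(-1\right) = - 4 \left(1 - 5\right) + \frac{4}{-10} \left(-1\right) = \left(-4\right) \left(-4\right) + 4 \left(- \frac{1}{10}\right) \left(-1\right) = 16 - - \frac{2}{5} = 16 + \frac{2}{5} = \frac{82}{5}$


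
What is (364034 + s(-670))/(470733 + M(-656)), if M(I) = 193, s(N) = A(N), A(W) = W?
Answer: 181682/235463 ≈ 0.77160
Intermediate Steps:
s(N) = N
(364034 + s(-670))/(470733 + M(-656)) = (364034 - 670)/(470733 + 193) = 363364/470926 = 363364*(1/470926) = 181682/235463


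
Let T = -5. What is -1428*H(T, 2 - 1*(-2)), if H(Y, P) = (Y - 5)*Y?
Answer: -71400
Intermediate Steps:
H(Y, P) = Y*(-5 + Y) (H(Y, P) = (-5 + Y)*Y = Y*(-5 + Y))
-1428*H(T, 2 - 1*(-2)) = -(-7140)*(-5 - 5) = -(-7140)*(-10) = -1428*50 = -71400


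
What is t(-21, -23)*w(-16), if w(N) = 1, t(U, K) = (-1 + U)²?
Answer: 484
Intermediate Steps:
t(-21, -23)*w(-16) = (-1 - 21)²*1 = (-22)²*1 = 484*1 = 484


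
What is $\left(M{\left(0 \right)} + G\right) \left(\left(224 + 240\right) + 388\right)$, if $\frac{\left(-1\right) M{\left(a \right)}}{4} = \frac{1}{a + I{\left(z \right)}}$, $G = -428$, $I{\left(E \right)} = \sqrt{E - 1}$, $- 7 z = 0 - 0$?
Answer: $-364656 + 3408 i \approx -3.6466 \cdot 10^{5} + 3408.0 i$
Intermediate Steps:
$z = 0$ ($z = - \frac{0 - 0}{7} = - \frac{0 + 0}{7} = \left(- \frac{1}{7}\right) 0 = 0$)
$I{\left(E \right)} = \sqrt{-1 + E}$
$M{\left(a \right)} = - \frac{4}{i + a}$ ($M{\left(a \right)} = - \frac{4}{a + \sqrt{-1 + 0}} = - \frac{4}{a + \sqrt{-1}} = - \frac{4}{a + i} = - \frac{4}{i + a}$)
$\left(M{\left(0 \right)} + G\right) \left(\left(224 + 240\right) + 388\right) = \left(- \frac{4}{i + 0} - 428\right) \left(\left(224 + 240\right) + 388\right) = \left(- \frac{4}{i} - 428\right) \left(464 + 388\right) = \left(- 4 \left(- i\right) - 428\right) 852 = \left(4 i - 428\right) 852 = \left(-428 + 4 i\right) 852 = -364656 + 3408 i$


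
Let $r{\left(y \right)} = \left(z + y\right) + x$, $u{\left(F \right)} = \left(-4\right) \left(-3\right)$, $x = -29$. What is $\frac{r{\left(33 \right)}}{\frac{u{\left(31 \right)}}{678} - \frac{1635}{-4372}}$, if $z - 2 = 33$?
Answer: $\frac{19267404}{193499} \approx 99.574$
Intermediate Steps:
$z = 35$ ($z = 2 + 33 = 35$)
$u{\left(F \right)} = 12$
$r{\left(y \right)} = 6 + y$ ($r{\left(y \right)} = \left(35 + y\right) - 29 = 6 + y$)
$\frac{r{\left(33 \right)}}{\frac{u{\left(31 \right)}}{678} - \frac{1635}{-4372}} = \frac{6 + 33}{\frac{12}{678} - \frac{1635}{-4372}} = \frac{39}{12 \cdot \frac{1}{678} - - \frac{1635}{4372}} = \frac{39}{\frac{2}{113} + \frac{1635}{4372}} = \frac{39}{\frac{193499}{494036}} = 39 \cdot \frac{494036}{193499} = \frac{19267404}{193499}$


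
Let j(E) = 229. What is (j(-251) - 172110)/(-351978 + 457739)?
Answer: -171881/105761 ≈ -1.6252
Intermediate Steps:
(j(-251) - 172110)/(-351978 + 457739) = (229 - 172110)/(-351978 + 457739) = -171881/105761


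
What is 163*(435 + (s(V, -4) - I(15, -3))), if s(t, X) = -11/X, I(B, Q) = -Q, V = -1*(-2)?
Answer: 283457/4 ≈ 70864.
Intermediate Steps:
V = 2
163*(435 + (s(V, -4) - I(15, -3))) = 163*(435 + (-11/(-4) - (-1)*(-3))) = 163*(435 + (-11*(-1/4) - 1*3)) = 163*(435 + (11/4 - 3)) = 163*(435 - 1/4) = 163*(1739/4) = 283457/4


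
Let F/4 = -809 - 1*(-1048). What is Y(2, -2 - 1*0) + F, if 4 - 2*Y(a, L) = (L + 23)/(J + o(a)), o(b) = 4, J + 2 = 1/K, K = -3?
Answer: 9517/10 ≈ 951.70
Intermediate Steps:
J = -7/3 (J = -2 + 1/(-3) = -2 - ⅓ = -7/3 ≈ -2.3333)
Y(a, L) = -49/10 - 3*L/10 (Y(a, L) = 2 - (L + 23)/(2*(-7/3 + 4)) = 2 - (23 + L)/(2*5/3) = 2 - (23 + L)*3/(2*5) = 2 - (69/5 + 3*L/5)/2 = 2 + (-69/10 - 3*L/10) = -49/10 - 3*L/10)
F = 956 (F = 4*(-809 - 1*(-1048)) = 4*(-809 + 1048) = 4*239 = 956)
Y(2, -2 - 1*0) + F = (-49/10 - 3*(-2 - 1*0)/10) + 956 = (-49/10 - 3*(-2 + 0)/10) + 956 = (-49/10 - 3/10*(-2)) + 956 = (-49/10 + ⅗) + 956 = -43/10 + 956 = 9517/10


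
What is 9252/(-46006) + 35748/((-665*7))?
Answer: -843845274/107078965 ≈ -7.8806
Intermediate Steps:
9252/(-46006) + 35748/((-665*7)) = 9252*(-1/46006) + 35748/(-4655) = -4626/23003 + 35748*(-1/4655) = -4626/23003 - 35748/4655 = -843845274/107078965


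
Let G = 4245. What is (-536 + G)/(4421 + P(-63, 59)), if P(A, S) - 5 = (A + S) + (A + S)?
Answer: 3709/4418 ≈ 0.83952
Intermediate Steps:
P(A, S) = 5 + 2*A + 2*S (P(A, S) = 5 + ((A + S) + (A + S)) = 5 + (2*A + 2*S) = 5 + 2*A + 2*S)
(-536 + G)/(4421 + P(-63, 59)) = (-536 + 4245)/(4421 + (5 + 2*(-63) + 2*59)) = 3709/(4421 + (5 - 126 + 118)) = 3709/(4421 - 3) = 3709/4418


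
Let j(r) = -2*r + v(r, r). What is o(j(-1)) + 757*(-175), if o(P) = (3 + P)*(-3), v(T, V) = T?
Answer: -132487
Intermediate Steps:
j(r) = -r (j(r) = -2*r + r = -r)
o(P) = -9 - 3*P
o(j(-1)) + 757*(-175) = (-9 - (-3)*(-1)) + 757*(-175) = (-9 - 3*1) - 132475 = (-9 - 3) - 132475 = -12 - 132475 = -132487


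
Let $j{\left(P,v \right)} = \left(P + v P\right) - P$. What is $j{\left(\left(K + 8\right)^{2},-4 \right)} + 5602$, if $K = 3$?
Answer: $5118$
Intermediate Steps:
$j{\left(P,v \right)} = P v$ ($j{\left(P,v \right)} = \left(P + P v\right) - P = P v$)
$j{\left(\left(K + 8\right)^{2},-4 \right)} + 5602 = \left(3 + 8\right)^{2} \left(-4\right) + 5602 = 11^{2} \left(-4\right) + 5602 = 121 \left(-4\right) + 5602 = -484 + 5602 = 5118$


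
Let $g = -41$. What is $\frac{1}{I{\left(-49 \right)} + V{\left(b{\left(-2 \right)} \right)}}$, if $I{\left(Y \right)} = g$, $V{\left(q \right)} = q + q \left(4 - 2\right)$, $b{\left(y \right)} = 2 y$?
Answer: $- \frac{1}{53} \approx -0.018868$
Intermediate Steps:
$V{\left(q \right)} = 3 q$ ($V{\left(q \right)} = q + q 2 = q + 2 q = 3 q$)
$I{\left(Y \right)} = -41$
$\frac{1}{I{\left(-49 \right)} + V{\left(b{\left(-2 \right)} \right)}} = \frac{1}{-41 + 3 \cdot 2 \left(-2\right)} = \frac{1}{-41 + 3 \left(-4\right)} = \frac{1}{-41 - 12} = \frac{1}{-53} = - \frac{1}{53}$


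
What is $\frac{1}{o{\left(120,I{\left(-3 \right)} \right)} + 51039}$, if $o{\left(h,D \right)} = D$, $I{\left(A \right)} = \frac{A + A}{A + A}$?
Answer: $\frac{1}{51040} \approx 1.9592 \cdot 10^{-5}$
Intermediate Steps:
$I{\left(A \right)} = 1$ ($I{\left(A \right)} = \frac{2 A}{2 A} = 2 A \frac{1}{2 A} = 1$)
$\frac{1}{o{\left(120,I{\left(-3 \right)} \right)} + 51039} = \frac{1}{1 + 51039} = \frac{1}{51040}$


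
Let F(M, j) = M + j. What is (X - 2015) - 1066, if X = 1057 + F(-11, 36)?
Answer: -1999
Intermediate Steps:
X = 1082 (X = 1057 + (-11 + 36) = 1057 + 25 = 1082)
(X - 2015) - 1066 = (1082 - 2015) - 1066 = -933 - 1066 = -1999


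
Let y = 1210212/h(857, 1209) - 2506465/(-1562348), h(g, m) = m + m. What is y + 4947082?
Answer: 3115128797241699/629626244 ≈ 4.9476e+6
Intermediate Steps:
h(g, m) = 2*m
y = 316138821691/629626244 (y = 1210212/((2*1209)) - 2506465/(-1562348) = 1210212/2418 - 2506465*(-1/1562348) = 1210212*(1/2418) + 2506465/1562348 = 201702/403 + 2506465/1562348 = 316138821691/629626244 ≈ 502.11)
y + 4947082 = 316138821691/629626244 + 4947082 = 3115128797241699/629626244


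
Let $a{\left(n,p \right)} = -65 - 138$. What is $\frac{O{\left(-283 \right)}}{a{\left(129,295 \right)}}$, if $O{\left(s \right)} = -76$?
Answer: $\frac{76}{203} \approx 0.37438$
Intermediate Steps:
$a{\left(n,p \right)} = -203$ ($a{\left(n,p \right)} = -65 - 138 = -203$)
$\frac{O{\left(-283 \right)}}{a{\left(129,295 \right)}} = - \frac{76}{-203} = \left(-76\right) \left(- \frac{1}{203}\right) = \frac{76}{203}$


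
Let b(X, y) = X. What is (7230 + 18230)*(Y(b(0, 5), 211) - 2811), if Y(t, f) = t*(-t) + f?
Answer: -66196000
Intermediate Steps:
Y(t, f) = f - t**2 (Y(t, f) = -t**2 + f = f - t**2)
(7230 + 18230)*(Y(b(0, 5), 211) - 2811) = (7230 + 18230)*((211 - 1*0**2) - 2811) = 25460*((211 - 1*0) - 2811) = 25460*((211 + 0) - 2811) = 25460*(211 - 2811) = 25460*(-2600) = -66196000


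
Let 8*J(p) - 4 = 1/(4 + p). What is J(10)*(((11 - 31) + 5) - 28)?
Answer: -2451/112 ≈ -21.884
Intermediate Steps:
J(p) = ½ + 1/(8*(4 + p))
J(10)*(((11 - 31) + 5) - 28) = ((17 + 4*10)/(8*(4 + 10)))*(((11 - 31) + 5) - 28) = ((⅛)*(17 + 40)/14)*((-20 + 5) - 28) = ((⅛)*(1/14)*57)*(-15 - 28) = (57/112)*(-43) = -2451/112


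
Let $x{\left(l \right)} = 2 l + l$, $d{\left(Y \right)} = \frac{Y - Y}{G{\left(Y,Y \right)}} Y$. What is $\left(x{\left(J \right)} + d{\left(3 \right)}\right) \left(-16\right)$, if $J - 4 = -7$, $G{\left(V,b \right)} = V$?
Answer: $144$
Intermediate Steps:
$J = -3$ ($J = 4 - 7 = -3$)
$d{\left(Y \right)} = 0$ ($d{\left(Y \right)} = \frac{Y - Y}{Y} Y = \frac{0}{Y} Y = 0 Y = 0$)
$x{\left(l \right)} = 3 l$
$\left(x{\left(J \right)} + d{\left(3 \right)}\right) \left(-16\right) = \left(3 \left(-3\right) + 0\right) \left(-16\right) = \left(-9 + 0\right) \left(-16\right) = \left(-9\right) \left(-16\right) = 144$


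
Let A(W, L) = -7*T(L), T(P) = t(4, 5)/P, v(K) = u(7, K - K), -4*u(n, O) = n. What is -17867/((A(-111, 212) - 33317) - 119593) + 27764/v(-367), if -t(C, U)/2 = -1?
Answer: -1800034253838/113459269 ≈ -15865.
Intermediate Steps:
u(n, O) = -n/4
v(K) = -7/4 (v(K) = -¼*7 = -7/4)
t(C, U) = 2 (t(C, U) = -2*(-1) = 2)
T(P) = 2/P
A(W, L) = -14/L
-17867/((A(-111, 212) - 33317) - 119593) + 27764/v(-367) = -17867/((-14/212 - 33317) - 119593) + 27764/(-7/4) = -17867/((-14*1/212 - 33317) - 119593) + 27764*(-4/7) = -17867/((-7/106 - 33317) - 119593) - 111056/7 = -17867/(-3531609/106 - 119593) - 111056/7 = -17867/(-16208467/106) - 111056/7 = -17867*(-106/16208467) - 111056/7 = 1893902/16208467 - 111056/7 = -1800034253838/113459269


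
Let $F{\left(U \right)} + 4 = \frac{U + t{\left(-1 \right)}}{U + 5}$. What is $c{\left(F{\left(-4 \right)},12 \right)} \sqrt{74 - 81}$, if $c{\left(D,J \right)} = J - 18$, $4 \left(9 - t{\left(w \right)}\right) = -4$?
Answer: $- 6 i \sqrt{7} \approx - 15.875 i$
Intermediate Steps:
$t{\left(w \right)} = 10$ ($t{\left(w \right)} = 9 - -1 = 9 + 1 = 10$)
$F{\left(U \right)} = -4 + \frac{10 + U}{5 + U}$ ($F{\left(U \right)} = -4 + \frac{U + 10}{U + 5} = -4 + \frac{10 + U}{5 + U}$)
$c{\left(D,J \right)} = -18 + J$
$c{\left(F{\left(-4 \right)},12 \right)} \sqrt{74 - 81} = \left(-18 + 12\right) \sqrt{74 - 81} = - 6 \sqrt{-7} = - 6 i \sqrt{7}$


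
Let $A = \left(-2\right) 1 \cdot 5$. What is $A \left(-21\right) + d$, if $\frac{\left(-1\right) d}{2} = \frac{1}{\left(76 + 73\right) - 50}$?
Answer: $\frac{20788}{99} \approx 209.98$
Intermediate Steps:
$A = -10$ ($A = \left(-2\right) 5 = -10$)
$d = - \frac{2}{99}$ ($d = - \frac{2}{\left(76 + 73\right) - 50} = - \frac{2}{149 - 50} = - \frac{2}{99} \approx -0.020202$)
$A \left(-21\right) + d = \left(-10\right) \left(-21\right) - \frac{2}{99} = 210 - \frac{2}{99} = \frac{20788}{99}$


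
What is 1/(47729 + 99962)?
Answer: 1/147691 ≈ 6.7709e-6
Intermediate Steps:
1/(47729 + 99962) = 1/147691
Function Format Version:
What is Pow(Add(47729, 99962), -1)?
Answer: Rational(1, 147691) ≈ 6.7709e-6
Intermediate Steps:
Pow(Add(47729, 99962), -1) = Pow(147691, -1) = Rational(1, 147691)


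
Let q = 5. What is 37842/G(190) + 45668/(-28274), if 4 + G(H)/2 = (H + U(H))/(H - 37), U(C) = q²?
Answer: -40934450179/5612389 ≈ -7293.6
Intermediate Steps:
U(C) = 25 (U(C) = 5² = 25)
G(H) = -8 + 2*(25 + H)/(-37 + H) (G(H) = -8 + 2*((H + 25)/(H - 37)) = -8 + 2*((25 + H)/(-37 + H)) = -8 + 2*(25 + H)/(-37 + H))
37842/G(190) + 45668/(-28274) = 37842/((2*(173 - 3*190)/(-37 + 190))) + 45668/(-28274) = 37842/((2*(173 - 570)/153)) + 45668*(-1/28274) = 37842/((2*(1/153)*(-397))) - 22834/14137 = 37842/(-794/153) - 22834/14137 = 37842*(-153/794) - 22834/14137 = -2894913/397 - 22834/14137 = -40934450179/5612389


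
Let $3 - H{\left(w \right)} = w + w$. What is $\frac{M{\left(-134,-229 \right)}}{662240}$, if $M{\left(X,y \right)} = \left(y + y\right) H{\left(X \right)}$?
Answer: $- \frac{62059}{331120} \approx -0.18742$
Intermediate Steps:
$H{\left(w \right)} = 3 - 2 w$ ($H{\left(w \right)} = 3 - \left(w + w\right) = 3 - 2 w$)
$M{\left(X,y \right)} = 2 y \left(3 - 2 X\right)$ ($M{\left(X,y \right)} = \left(y + y\right) \left(3 - 2 X\right) = 2 y \left(3 - 2 X\right)$)
$\frac{M{\left(-134,-229 \right)}}{662240} = \frac{2 \left(-229\right) \left(3 - -268\right)}{662240} = 2 \left(-229\right) \left(3 + 268\right) \frac{1}{662240} = 2 \left(-229\right) 271 \cdot \frac{1}{662240} = \left(-124118\right) \frac{1}{662240} = - \frac{62059}{331120}$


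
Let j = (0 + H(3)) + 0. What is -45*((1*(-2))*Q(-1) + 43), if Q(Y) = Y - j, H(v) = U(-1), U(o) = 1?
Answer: -2115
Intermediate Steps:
H(v) = 1
j = 1 (j = (0 + 1) + 0 = 1 + 0 = 1)
Q(Y) = -1 + Y (Q(Y) = Y - 1*1 = Y - 1 = -1 + Y)
-45*((1*(-2))*Q(-1) + 43) = -45*((1*(-2))*(-1 - 1) + 43) = -45*(-2*(-2) + 43) = -45*(4 + 43) = -45*47 = -2115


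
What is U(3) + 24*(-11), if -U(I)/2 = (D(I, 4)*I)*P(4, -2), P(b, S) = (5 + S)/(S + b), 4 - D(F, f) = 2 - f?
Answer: -318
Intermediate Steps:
D(F, f) = 2 + f (D(F, f) = 4 - (2 - f) = 4 + (-2 + f) = 2 + f)
P(b, S) = (5 + S)/(S + b)
U(I) = -18*I (U(I) = -2*(2 + 4)*I*(5 - 2)/(-2 + 4) = -2*6*I*3/2 = -18*I)
U(3) + 24*(-11) = -18*3 + 24*(-11) = -54 - 264 = -318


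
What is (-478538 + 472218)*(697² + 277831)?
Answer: -4826204800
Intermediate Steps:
(-478538 + 472218)*(697² + 277831) = -6320*(485809 + 277831) = -6320*763640 = -4826204800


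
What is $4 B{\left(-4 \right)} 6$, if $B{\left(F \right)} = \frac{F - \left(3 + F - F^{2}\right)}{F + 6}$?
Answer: $156$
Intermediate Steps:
$B{\left(F \right)} = \frac{-3 + F^{2}}{6 + F}$ ($B{\left(F \right)} = \frac{F - \left(3 + F - F^{2}\right)}{6 + F} = \frac{-3 + F^{2}}{6 + F}$)
$4 B{\left(-4 \right)} 6 = 4 \frac{-3 + \left(-4\right)^{2}}{6 - 4} \cdot 6 = 4 \frac{-3 + 16}{2} \cdot 6 = 4 \cdot \frac{1}{2} \cdot 13 \cdot 6 = 4 \cdot \frac{13}{2} \cdot 6 = 26 \cdot 6 = 156$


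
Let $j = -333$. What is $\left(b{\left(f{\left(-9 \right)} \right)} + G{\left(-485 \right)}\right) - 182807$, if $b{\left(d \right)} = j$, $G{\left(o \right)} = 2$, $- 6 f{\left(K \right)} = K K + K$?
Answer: $-183138$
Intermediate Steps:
$f{\left(K \right)} = - \frac{K}{6} - \frac{K^{2}}{6}$ ($f{\left(K \right)} = - \frac{K K + K}{6} = - \frac{K^{2} + K}{6} = - \frac{K + K^{2}}{6} = - \frac{K}{6} - \frac{K^{2}}{6}$)
$b{\left(d \right)} = -333$
$\left(b{\left(f{\left(-9 \right)} \right)} + G{\left(-485 \right)}\right) - 182807 = \left(-333 + 2\right) - 182807 = -331 - 182807 = -183138$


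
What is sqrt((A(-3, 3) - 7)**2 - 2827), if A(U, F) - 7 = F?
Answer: I*sqrt(2818) ≈ 53.085*I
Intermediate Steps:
A(U, F) = 7 + F
sqrt((A(-3, 3) - 7)**2 - 2827) = sqrt(((7 + 3) - 7)**2 - 2827) = sqrt((10 - 7)**2 - 2827) = sqrt(3**2 - 2827) = sqrt(9 - 2827) = sqrt(-2818) = I*sqrt(2818)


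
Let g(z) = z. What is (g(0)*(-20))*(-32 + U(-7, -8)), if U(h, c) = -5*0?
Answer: 0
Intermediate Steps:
U(h, c) = 0
(g(0)*(-20))*(-32 + U(-7, -8)) = (0*(-20))*(-32 + 0) = 0*(-32) = 0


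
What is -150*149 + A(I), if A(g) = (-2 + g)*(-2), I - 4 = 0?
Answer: -22354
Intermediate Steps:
I = 4 (I = 4 + 0 = 4)
A(g) = 4 - 2*g
-150*149 + A(I) = -150*149 + (4 - 2*4) = -22350 + (4 - 8) = -22350 - 4 = -22354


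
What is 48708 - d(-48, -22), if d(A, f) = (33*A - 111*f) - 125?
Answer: 47975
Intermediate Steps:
d(A, f) = -125 - 111*f + 33*A (d(A, f) = (-111*f + 33*A) - 125 = -125 - 111*f + 33*A)
48708 - d(-48, -22) = 48708 - (-125 - 111*(-22) + 33*(-48)) = 48708 - (-125 + 2442 - 1584) = 48708 - 1*733 = 48708 - 733 = 47975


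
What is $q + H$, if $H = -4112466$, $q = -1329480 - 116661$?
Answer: $-5558607$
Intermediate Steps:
$q = -1446141$ ($q = -1329480 - 116661 = -1446141$)
$q + H = -1446141 - 4112466 = -5558607$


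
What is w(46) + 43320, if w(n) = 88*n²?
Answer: 229528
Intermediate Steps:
w(46) + 43320 = 88*46² + 43320 = 88*2116 + 43320 = 186208 + 43320 = 229528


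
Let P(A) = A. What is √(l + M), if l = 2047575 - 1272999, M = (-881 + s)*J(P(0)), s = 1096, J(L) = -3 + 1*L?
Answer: √773931 ≈ 879.73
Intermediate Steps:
J(L) = -3 + L
M = -645 (M = (-881 + 1096)*(-3 + 0) = 215*(-3) = -645)
l = 774576
√(l + M) = √(774576 - 645) = √773931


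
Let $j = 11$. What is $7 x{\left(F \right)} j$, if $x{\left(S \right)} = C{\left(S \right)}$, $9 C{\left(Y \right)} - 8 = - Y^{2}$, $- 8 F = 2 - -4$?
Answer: $\frac{9163}{144} \approx 63.632$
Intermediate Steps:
$F = - \frac{3}{4}$ ($F = - \frac{2 - -4}{8} = - \frac{2 + 4}{8} = \left(- \frac{1}{8}\right) 6 = - \frac{3}{4} \approx -0.75$)
$C{\left(Y \right)} = \frac{8}{9} - \frac{Y^{2}}{9}$ ($C{\left(Y \right)} = \frac{8}{9} + \frac{\left(-1\right) Y^{2}}{9} = \frac{8}{9} - \frac{Y^{2}}{9}$)
$x{\left(S \right)} = \frac{8}{9} - \frac{S^{2}}{9}$
$7 x{\left(F \right)} j = 7 \left(\frac{8}{9} - \frac{\left(- \frac{3}{4}\right)^{2}}{9}\right) 11 = 7 \left(\frac{8}{9} - \frac{1}{16}\right) 11 = 7 \cdot \frac{119}{144} \cdot 11 = \frac{833}{144} \cdot 11 = \frac{9163}{144}$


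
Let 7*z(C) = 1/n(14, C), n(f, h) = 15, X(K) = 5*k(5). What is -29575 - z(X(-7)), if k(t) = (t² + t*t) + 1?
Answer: -3105376/105 ≈ -29575.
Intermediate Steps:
k(t) = 1 + 2*t² (k(t) = (t² + t²) + 1 = 2*t² + 1 = 1 + 2*t²)
X(K) = 255 (X(K) = 5*(1 + 2*5²) = 5*(1 + 2*25) = 5*(1 + 50) = 5*51 = 255)
z(C) = 1/105 (z(C) = (⅐)/15 = (⅐)*(1/15) = 1/105)
-29575 - z(X(-7)) = -29575 - 1*1/105 = -29575 - 1/105 = -3105376/105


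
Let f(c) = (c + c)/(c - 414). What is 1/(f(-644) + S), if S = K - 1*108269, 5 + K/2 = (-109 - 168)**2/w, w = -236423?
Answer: -5437729/588788768081 ≈ -9.2354e-6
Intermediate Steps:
K = -2517688/236423 (K = -10 + 2*((-109 - 168)**2/(-236423)) = -10 + 2*((-277)**2*(-1/236423)) = -10 + 2*(76729*(-1/236423)) = -10 + 2*(-76729/236423) = -10 - 153458/236423 = -2517688/236423 ≈ -10.649)
f(c) = 2*c/(-414 + c) (f(c) = (2*c)/(-414 + c) = 2*c/(-414 + c))
S = -25599799475/236423 (S = -2517688/236423 - 1*108269 = -2517688/236423 - 108269 = -25599799475/236423 ≈ -1.0828e+5)
1/(f(-644) + S) = 1/(2*(-644)/(-414 - 644) - 25599799475/236423) = 1/(2*(-644)/(-1058) - 25599799475/236423) = 1/(2*(-644)*(-1/1058) - 25599799475/236423) = 1/(28/23 - 25599799475/236423) = 1/(-588788768081/5437729) = -5437729/588788768081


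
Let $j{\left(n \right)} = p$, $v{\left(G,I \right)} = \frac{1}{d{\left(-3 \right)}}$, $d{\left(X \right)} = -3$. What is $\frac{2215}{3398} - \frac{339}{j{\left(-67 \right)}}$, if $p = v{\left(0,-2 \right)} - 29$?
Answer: $\frac{1825343}{149512} \approx 12.209$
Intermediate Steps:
$v{\left(G,I \right)} = - \frac{1}{3}$ ($v{\left(G,I \right)} = \frac{1}{-3} = - \frac{1}{3}$)
$p = - \frac{88}{3}$ ($p = - \frac{1}{3} - 29 = - \frac{88}{3} \approx -29.333$)
$j{\left(n \right)} = - \frac{88}{3}$
$\frac{2215}{3398} - \frac{339}{j{\left(-67 \right)}} = \frac{2215}{3398} - \frac{339}{- \frac{88}{3}} = 2215 \cdot \frac{1}{3398} - - \frac{1017}{88} = \frac{2215}{3398} + \frac{1017}{88} = \frac{1825343}{149512}$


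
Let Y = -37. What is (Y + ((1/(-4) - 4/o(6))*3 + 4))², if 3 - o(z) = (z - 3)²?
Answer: 16129/16 ≈ 1008.1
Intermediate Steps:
o(z) = 3 - (-3 + z)² (o(z) = 3 - (z - 3)² = 3 - (-3 + z)²)
(Y + ((1/(-4) - 4/o(6))*3 + 4))² = (-37 + ((1/(-4) - 4/(3 - (-3 + 6)²))*3 + 4))² = (-37 + ((1*(-¼) - 4/(3 - 1*3²))*3 + 4))² = (-37 + ((-¼ - 4/(3 - 1*9))*3 + 4))² = (-37 + ((-¼ - 4/(3 - 9))*3 + 4))² = (-37 + ((-¼ - 4/(-6))*3 + 4))² = (-37 + ((-¼ - 4*(-⅙))*3 + 4))² = (-37 + ((-¼ + ⅔)*3 + 4))² = (-37 + ((5/12)*3 + 4))² = (-37 + (5/4 + 4))² = (-37 + 21/4)² = (-127/4)² = 16129/16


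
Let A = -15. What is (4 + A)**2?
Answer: 121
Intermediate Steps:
(4 + A)**2 = (4 - 15)**2 = (-11)**2 = 121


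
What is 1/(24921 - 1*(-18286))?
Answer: 1/43207 ≈ 2.3144e-5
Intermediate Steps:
1/(24921 - 1*(-18286)) = 1/(24921 + 18286) = 1/43207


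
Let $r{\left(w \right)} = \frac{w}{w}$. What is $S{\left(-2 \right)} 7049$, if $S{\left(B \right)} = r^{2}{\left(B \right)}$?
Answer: $7049$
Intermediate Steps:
$r{\left(w \right)} = 1$
$S{\left(B \right)} = 1$ ($S{\left(B \right)} = 1^{2} = 1$)
$S{\left(-2 \right)} 7049 = 1 \cdot 7049 = 7049$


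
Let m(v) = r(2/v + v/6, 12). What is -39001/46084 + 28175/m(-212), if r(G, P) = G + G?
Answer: -206886587539/517938076 ≈ -399.44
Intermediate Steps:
r(G, P) = 2*G
m(v) = 4/v + v/3 (m(v) = 2*(2/v + v/6) = 4/v + v/3)
-39001/46084 + 28175/m(-212) = -39001/46084 + 28175/(4/(-212) + (1/3)*(-212)) = -39001*1/46084 + 28175/(4*(-1/212) - 212/3) = -39001/46084 + 28175/(-1/53 - 212/3) = -39001/46084 + 28175/(-11239/159) = -39001/46084 + 28175*(-159/11239) = -39001/46084 - 4479825/11239 = -206886587539/517938076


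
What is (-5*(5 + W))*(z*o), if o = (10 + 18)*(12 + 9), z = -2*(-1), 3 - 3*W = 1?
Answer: -33320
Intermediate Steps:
W = 2/3 (W = 1 - 1/3*1 = 1 - 1/3 = 2/3 ≈ 0.66667)
z = 2
o = 588 (o = 28*21 = 588)
(-5*(5 + W))*(z*o) = (-5*(5 + 2/3))*(2*588) = -5*17/3*1176 = -85/3*1176 = -33320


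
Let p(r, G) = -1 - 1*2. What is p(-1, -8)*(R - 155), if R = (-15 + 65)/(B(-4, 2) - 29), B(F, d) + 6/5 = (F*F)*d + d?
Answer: 8085/19 ≈ 425.53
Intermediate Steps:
B(F, d) = -6/5 + d + d*F² (B(F, d) = -6/5 + ((F*F)*d + d) = -6/5 + (F²*d + d) = -6/5 + (d*F² + d) = -6/5 + (d + d*F²) = -6/5 + d + d*F²)
p(r, G) = -3 (p(r, G) = -1 - 2 = -3)
R = 250/19 (R = (-15 + 65)/((-6/5 + 2 + 2*(-4)²) - 29) = 50/((-6/5 + 2 + 2*16) - 29) = 50/((-6/5 + 2 + 32) - 29) = 50/(164/5 - 29) = 50/(19/5) = 50*(5/19) = 250/19 ≈ 13.158)
p(-1, -8)*(R - 155) = -3*(250/19 - 155) = -3*(-2695/19) = 8085/19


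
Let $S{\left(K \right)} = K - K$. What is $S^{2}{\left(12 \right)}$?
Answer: $0$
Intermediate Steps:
$S{\left(K \right)} = 0$
$S^{2}{\left(12 \right)} = 0^{2} = 0$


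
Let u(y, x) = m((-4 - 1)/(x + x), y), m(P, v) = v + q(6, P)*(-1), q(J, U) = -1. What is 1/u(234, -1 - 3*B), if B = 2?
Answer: 1/235 ≈ 0.0042553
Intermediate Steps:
m(P, v) = 1 + v (m(P, v) = v - 1*(-1) = v + 1 = 1 + v)
u(y, x) = 1 + y
1/u(234, -1 - 3*B) = 1/(1 + 234) = 1/235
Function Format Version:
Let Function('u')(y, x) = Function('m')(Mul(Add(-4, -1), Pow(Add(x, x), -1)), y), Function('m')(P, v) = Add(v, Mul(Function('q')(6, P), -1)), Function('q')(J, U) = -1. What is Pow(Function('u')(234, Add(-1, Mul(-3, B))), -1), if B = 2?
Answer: Rational(1, 235) ≈ 0.0042553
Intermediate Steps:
Function('m')(P, v) = Add(1, v) (Function('m')(P, v) = Add(v, Mul(-1, -1)) = Add(v, 1) = Add(1, v))
Function('u')(y, x) = Add(1, y)
Pow(Function('u')(234, Add(-1, Mul(-3, B))), -1) = Pow(Add(1, 234), -1) = Pow(235, -1) = Rational(1, 235)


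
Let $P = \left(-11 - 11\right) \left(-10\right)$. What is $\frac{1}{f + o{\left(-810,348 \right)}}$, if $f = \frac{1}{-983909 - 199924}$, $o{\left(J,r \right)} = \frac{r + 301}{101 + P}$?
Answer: $\frac{126670131}{256102432} \approx 0.49461$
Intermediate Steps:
$P = 220$ ($P = \left(-22\right) \left(-10\right) = 220$)
$o{\left(J,r \right)} = \frac{301}{321} + \frac{r}{321}$ ($o{\left(J,r \right)} = \frac{r + 301}{101 + 220} = \frac{301 + r}{321} = \left(301 + r\right) \frac{1}{321} = \frac{301}{321} + \frac{r}{321}$)
$f = - \frac{1}{1183833}$ ($f = \frac{1}{-1183833} = - \frac{1}{1183833} \approx -8.4471 \cdot 10^{-7}$)
$\frac{1}{f + o{\left(-810,348 \right)}} = \frac{1}{- \frac{1}{1183833} + \left(\frac{301}{321} + \frac{1}{321} \cdot 348\right)} = \frac{1}{- \frac{1}{1183833} + \left(\frac{301}{321} + \frac{116}{107}\right)} = \frac{1}{- \frac{1}{1183833} + \frac{649}{321}} = \frac{1}{\frac{256102432}{126670131}} = \frac{126670131}{256102432}$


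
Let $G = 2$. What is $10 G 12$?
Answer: $240$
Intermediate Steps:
$10 G 12 = 10 \cdot 2 \cdot 12 = 20 \cdot 12 = 240$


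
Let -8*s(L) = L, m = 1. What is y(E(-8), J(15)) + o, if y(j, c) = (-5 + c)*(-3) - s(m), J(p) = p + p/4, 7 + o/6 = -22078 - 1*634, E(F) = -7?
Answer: -1090841/8 ≈ -1.3636e+5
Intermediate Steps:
s(L) = -L/8
o = -136314 (o = -42 + 6*(-22078 - 1*634) = -42 + 6*(-22078 - 634) = -42 + 6*(-22712) = -42 - 136272 = -136314)
J(p) = 5*p/4 (J(p) = p + p*(¼) = p + p/4 = 5*p/4)
y(j, c) = 121/8 - 3*c (y(j, c) = (-5 + c)*(-3) - (-1)/8 = (15 - 3*c) - 1*(-⅛) = (15 - 3*c) + ⅛ = 121/8 - 3*c)
y(E(-8), J(15)) + o = (121/8 - 15*15/4) - 136314 = (121/8 - 3*75/4) - 136314 = (121/8 - 225/4) - 136314 = -329/8 - 136314 = -1090841/8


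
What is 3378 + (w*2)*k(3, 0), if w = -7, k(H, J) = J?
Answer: 3378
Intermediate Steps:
3378 + (w*2)*k(3, 0) = 3378 - 7*2*0 = 3378 - 14*0 = 3378 + 0 = 3378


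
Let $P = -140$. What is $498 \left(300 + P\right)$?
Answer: $79680$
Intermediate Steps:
$498 \left(300 + P\right) = 498 \left(300 - 140\right) = 498 \cdot 160 = 79680$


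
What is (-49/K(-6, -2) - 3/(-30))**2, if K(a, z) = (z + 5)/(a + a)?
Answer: 3845521/100 ≈ 38455.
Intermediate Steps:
K(a, z) = (5 + z)/(2*a) (K(a, z) = (5 + z)/((2*a)) = (5 + z)*(1/(2*a)) = (5 + z)/(2*a))
(-49/K(-6, -2) - 3/(-30))**2 = (-49*(-12/(5 - 2)) - 3/(-30))**2 = (-49/((1/2)*(-1/6)*3) - 3*(-1/30))**2 = (-49/(-1/4) + 1/10)**2 = (-49*(-4) + 1/10)**2 = (196 + 1/10)**2 = (1961/10)**2 = 3845521/100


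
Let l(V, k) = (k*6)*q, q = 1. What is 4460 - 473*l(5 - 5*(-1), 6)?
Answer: -12568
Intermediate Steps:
l(V, k) = 6*k (l(V, k) = (k*6)*1 = (6*k)*1 = 6*k)
4460 - 473*l(5 - 5*(-1), 6) = 4460 - 2838*6 = 4460 - 473*36 = 4460 - 17028 = -12568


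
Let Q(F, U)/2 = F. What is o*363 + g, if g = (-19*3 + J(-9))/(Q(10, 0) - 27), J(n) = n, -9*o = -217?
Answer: 183997/21 ≈ 8761.8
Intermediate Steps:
o = 217/9 (o = -⅑*(-217) = 217/9 ≈ 24.111)
Q(F, U) = 2*F
g = 66/7 (g = (-19*3 - 9)/(2*10 - 27) = (-57 - 9)/(20 - 27) = -66/(-7) = -66*(-⅐) = 66/7 ≈ 9.4286)
o*363 + g = (217/9)*363 + 66/7 = 26257/3 + 66/7 = 183997/21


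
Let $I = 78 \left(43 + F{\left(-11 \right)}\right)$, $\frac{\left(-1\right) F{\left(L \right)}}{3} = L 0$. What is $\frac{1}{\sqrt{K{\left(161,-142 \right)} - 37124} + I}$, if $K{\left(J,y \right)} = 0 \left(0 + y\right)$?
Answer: $\frac{1677}{5643220} - \frac{i \sqrt{9281}}{5643220} \approx 0.00029717 - 1.7071 \cdot 10^{-5} i$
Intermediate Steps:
$K{\left(J,y \right)} = 0$ ($K{\left(J,y \right)} = 0 y = 0$)
$F{\left(L \right)} = 0$ ($F{\left(L \right)} = - 3 L 0 = \left(-3\right) 0 = 0$)
$I = 3354$ ($I = 78 \left(43 + 0\right) = 78 \cdot 43 = 3354$)
$\frac{1}{\sqrt{K{\left(161,-142 \right)} - 37124} + I} = \frac{1}{\sqrt{0 - 37124} + 3354} = \frac{1}{\sqrt{-37124} + 3354} = \frac{1}{2 i \sqrt{9281} + 3354} = \frac{1}{3354 + 2 i \sqrt{9281}}$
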